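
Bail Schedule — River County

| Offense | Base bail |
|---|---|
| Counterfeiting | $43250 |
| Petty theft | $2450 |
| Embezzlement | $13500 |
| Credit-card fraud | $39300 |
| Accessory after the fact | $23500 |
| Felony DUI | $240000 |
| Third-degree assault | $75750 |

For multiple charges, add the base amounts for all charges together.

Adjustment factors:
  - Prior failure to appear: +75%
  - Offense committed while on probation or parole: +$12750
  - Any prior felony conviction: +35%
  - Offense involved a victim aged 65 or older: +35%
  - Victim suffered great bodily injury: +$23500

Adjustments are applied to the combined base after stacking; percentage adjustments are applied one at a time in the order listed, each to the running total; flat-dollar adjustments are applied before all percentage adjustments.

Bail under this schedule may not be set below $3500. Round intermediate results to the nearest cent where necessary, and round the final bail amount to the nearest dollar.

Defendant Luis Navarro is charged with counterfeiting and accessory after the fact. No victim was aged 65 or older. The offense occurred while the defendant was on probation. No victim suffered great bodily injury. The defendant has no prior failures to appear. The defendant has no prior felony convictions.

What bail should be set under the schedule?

$79500

Base amounts from the schedule: counterfeiting $43250; accessory after the fact $23500.
Stacking rule: sum of all bases. $43250 + $23500 = $66750.
Offense committed while on probation or parole (+$12750 flat): $66750 + $12750 = $79500.
$79500 is at or above the $3500 minimum.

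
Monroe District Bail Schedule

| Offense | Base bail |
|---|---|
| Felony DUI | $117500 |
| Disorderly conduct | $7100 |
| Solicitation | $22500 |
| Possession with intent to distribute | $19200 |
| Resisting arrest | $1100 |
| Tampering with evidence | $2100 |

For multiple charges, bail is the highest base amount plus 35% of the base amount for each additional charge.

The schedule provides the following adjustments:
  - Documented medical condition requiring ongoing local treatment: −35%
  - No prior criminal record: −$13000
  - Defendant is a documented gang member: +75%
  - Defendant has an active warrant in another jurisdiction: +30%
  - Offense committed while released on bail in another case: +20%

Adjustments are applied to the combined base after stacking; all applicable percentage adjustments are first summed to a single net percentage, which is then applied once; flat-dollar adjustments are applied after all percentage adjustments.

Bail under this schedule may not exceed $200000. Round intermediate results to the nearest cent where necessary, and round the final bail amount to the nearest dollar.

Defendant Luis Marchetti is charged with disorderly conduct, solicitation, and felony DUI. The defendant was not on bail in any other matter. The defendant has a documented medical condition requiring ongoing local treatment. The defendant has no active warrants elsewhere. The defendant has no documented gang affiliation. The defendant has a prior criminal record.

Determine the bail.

$83109

Base amounts from the schedule: disorderly conduct $7100; solicitation $22500; felony DUI $117500.
Stacking rule: highest base plus 35% of each additional charge. Highest is felony DUI at $117500. Additional: $7100 × 35% = $2485; $22500 × 35% = $7875. Combined base = $117500 + $10360 = $127860.
Documented medical condition requiring ongoing local treatment (−35%): $127860 × 0.65 = $83109.
$83109 is within the $200000 maximum.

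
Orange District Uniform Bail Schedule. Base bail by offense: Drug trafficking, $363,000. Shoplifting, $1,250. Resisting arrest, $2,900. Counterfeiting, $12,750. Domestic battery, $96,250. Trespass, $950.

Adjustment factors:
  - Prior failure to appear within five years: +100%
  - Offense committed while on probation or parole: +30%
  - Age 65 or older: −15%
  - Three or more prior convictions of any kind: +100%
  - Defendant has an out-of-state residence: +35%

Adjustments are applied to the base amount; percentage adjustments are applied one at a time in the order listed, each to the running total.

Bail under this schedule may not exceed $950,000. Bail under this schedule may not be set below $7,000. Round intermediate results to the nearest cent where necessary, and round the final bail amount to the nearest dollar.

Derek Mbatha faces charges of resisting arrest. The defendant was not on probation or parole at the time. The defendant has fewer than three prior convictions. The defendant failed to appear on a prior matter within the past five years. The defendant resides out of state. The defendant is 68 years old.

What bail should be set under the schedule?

$7,000

Base amounts from the schedule: resisting arrest $2,900.
Single charge. Combined base = $2,900.
Prior failure to appear within five years (+100%): $2,900 × 2 = $5,800.
Age 65 or older (−15%): $5,800 × 0.85 = $4,930.
Defendant has an out-of-state residence (+35%): $4,930 × 1.35 = $6,655.50.
$6,655.50 is within the $950,000 maximum.
Result $6,655.50 is below the minimum of $7,000; bail is set at the minimum $7,000.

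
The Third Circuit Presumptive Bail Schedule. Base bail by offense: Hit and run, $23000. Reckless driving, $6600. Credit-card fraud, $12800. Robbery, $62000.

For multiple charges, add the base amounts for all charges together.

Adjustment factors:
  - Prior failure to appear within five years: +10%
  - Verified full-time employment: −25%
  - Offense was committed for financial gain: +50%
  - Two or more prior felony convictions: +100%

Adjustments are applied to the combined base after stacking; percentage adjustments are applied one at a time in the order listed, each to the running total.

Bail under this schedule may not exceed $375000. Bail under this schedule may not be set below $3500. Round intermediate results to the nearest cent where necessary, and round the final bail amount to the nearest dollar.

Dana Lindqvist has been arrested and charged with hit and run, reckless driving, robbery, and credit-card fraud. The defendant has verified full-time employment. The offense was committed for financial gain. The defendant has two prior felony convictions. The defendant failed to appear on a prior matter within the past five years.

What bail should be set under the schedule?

$258390

Base amounts from the schedule: hit and run $23000; reckless driving $6600; robbery $62000; credit-card fraud $12800.
Stacking rule: sum of all bases. $23000 + $6600 + $62000 + $12800 = $104400.
Prior failure to appear within five years (+10%): $104400 × 1.1 = $114840.
Verified full-time employment (−25%): $114840 × 0.75 = $86130.
Offense was committed for financial gain (+50%): $86130 × 1.5 = $129195.
Two or more prior felony convictions (+100%): $129195 × 2 = $258390.
$258390 is within the $375000 maximum.
$258390 is at or above the $3500 minimum.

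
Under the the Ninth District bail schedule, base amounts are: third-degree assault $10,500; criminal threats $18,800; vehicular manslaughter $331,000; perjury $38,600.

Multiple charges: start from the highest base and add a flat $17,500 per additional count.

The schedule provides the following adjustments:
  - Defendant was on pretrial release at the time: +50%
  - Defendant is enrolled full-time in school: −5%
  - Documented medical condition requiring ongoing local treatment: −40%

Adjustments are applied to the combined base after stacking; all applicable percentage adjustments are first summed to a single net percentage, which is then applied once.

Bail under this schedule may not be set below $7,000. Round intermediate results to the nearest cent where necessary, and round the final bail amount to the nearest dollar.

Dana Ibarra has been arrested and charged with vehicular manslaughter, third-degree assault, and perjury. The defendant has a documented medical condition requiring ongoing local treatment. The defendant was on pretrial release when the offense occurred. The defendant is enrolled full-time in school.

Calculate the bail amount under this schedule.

Base amounts from the schedule: vehicular manslaughter $331,000; third-degree assault $10,500; perjury $38,600.
Stacking rule: highest base plus $17,500 per additional charge. Highest is vehicular manslaughter at $331,000; 2 additional charges → +$35,000. Combined base = $366,000.
Net percentage adjustment: +50% −5% −40% = +5%. $366,000 × 1.05 = $384,300.
$384,300 is at or above the $7,000 minimum.

$384,300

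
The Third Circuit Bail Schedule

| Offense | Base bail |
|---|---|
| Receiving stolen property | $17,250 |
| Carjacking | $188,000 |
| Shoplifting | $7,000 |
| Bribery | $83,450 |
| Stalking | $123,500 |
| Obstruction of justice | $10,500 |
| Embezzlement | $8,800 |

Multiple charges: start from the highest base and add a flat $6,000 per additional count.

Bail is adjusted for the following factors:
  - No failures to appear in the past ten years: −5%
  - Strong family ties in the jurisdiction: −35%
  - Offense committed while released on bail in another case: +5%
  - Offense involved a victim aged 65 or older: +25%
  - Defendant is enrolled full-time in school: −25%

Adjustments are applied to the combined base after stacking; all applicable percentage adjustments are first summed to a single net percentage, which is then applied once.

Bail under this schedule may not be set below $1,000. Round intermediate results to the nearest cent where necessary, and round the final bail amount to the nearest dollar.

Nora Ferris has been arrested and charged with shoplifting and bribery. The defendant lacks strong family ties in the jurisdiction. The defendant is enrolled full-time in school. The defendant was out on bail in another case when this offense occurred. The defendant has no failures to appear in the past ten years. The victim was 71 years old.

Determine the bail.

Base amounts from the schedule: shoplifting $7,000; bribery $83,450.
Stacking rule: highest base plus $6,000 per additional charge. Highest is bribery at $83,450; 1 additional charge → +$6,000. Combined base = $89,450.
Net percentage adjustment: −5% +5% +25% −25% = +0%. $89,450 × 1 = $89,450.
$89,450 is at or above the $1,000 minimum.

$89,450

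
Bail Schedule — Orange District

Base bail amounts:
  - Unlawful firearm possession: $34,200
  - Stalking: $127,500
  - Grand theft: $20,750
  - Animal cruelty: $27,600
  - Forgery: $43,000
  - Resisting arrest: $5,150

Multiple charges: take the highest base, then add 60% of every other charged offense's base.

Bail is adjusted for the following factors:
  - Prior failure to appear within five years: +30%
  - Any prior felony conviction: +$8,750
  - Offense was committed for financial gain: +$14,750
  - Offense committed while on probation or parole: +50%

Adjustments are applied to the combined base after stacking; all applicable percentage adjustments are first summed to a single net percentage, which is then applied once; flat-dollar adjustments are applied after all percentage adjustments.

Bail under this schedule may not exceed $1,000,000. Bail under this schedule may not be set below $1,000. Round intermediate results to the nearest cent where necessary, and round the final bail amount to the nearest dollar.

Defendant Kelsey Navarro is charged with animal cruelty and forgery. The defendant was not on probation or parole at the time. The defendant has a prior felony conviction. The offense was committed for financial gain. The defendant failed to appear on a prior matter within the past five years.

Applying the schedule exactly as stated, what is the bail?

$100,928

Base amounts from the schedule: animal cruelty $27,600; forgery $43,000.
Stacking rule: highest base plus 60% of each additional charge. Highest is forgery at $43,000. Additional: $27,600 × 60% = $16,560. Combined base = $43,000 + $16,560 = $59,560.
Prior failure to appear within five years (+30%): $59,560 × 1.3 = $77,428.
Any prior felony conviction (+$8,750 flat): $77,428 + $8,750 = $86,178.
Offense was committed for financial gain (+$14,750 flat): $86,178 + $14,750 = $100,928.
$100,928 is within the $1,000,000 maximum.
$100,928 is at or above the $1,000 minimum.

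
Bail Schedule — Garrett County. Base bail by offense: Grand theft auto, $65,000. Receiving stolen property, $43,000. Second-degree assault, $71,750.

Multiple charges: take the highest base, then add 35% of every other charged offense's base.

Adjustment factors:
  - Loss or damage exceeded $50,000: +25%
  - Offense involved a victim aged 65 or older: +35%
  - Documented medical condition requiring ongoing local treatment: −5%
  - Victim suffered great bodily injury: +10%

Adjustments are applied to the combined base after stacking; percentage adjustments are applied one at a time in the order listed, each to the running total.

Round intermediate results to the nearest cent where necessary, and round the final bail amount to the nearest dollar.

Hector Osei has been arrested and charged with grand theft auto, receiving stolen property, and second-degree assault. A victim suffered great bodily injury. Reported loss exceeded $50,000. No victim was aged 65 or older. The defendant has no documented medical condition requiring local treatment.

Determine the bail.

$150,631

Base amounts from the schedule: grand theft auto $65,000; receiving stolen property $43,000; second-degree assault $71,750.
Stacking rule: highest base plus 35% of each additional charge. Highest is second-degree assault at $71,750. Additional: $65,000 × 35% = $22,750; $43,000 × 35% = $15,050. Combined base = $71,750 + $37,800 = $109,550.
Loss or damage exceeded $50,000 (+25%): $109,550 × 1.25 = $136,937.50.
Victim suffered great bodily injury (+10%): $136,937.50 × 1.1 = $150,631.25.
Rounded to the nearest dollar: $150,631.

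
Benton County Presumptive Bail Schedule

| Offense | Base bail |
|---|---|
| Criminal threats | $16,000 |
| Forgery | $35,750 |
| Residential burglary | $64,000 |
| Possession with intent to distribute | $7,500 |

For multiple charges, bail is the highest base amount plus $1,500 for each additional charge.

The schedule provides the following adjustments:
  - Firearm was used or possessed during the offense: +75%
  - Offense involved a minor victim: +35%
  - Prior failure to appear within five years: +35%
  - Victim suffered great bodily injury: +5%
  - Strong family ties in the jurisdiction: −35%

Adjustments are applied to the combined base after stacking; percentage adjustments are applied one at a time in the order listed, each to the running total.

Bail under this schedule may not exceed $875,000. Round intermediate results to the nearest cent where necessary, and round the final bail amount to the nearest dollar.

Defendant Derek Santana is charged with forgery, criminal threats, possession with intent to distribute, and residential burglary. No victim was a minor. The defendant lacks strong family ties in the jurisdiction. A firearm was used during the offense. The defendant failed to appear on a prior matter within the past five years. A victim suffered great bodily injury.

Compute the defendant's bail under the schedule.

$169,923

Base amounts from the schedule: forgery $35,750; criminal threats $16,000; possession with intent to distribute $7,500; residential burglary $64,000.
Stacking rule: highest base plus $1,500 per additional charge. Highest is residential burglary at $64,000; 3 additional charges → +$4,500. Combined base = $68,500.
Firearm was used or possessed during the offense (+75%): $68,500 × 1.75 = $119,875.
Prior failure to appear within five years (+35%): $119,875 × 1.35 = $161,831.25.
Victim suffered great bodily injury (+5%): $161,831.25 × 1.05 = $169,922.81.
$169,922.81 is within the $875,000 maximum.
Rounded to the nearest dollar: $169,923.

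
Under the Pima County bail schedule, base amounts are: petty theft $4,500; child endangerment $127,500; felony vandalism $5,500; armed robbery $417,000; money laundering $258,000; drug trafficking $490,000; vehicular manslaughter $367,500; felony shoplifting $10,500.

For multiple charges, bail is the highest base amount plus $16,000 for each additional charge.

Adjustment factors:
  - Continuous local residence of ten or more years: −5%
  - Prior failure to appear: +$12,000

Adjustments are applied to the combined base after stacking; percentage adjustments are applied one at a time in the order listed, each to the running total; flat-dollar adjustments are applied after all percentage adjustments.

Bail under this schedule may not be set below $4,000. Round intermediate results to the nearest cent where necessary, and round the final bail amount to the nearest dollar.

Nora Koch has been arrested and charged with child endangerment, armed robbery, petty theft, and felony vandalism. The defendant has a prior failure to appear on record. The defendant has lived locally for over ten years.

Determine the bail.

$453,750

Base amounts from the schedule: child endangerment $127,500; armed robbery $417,000; petty theft $4,500; felony vandalism $5,500.
Stacking rule: highest base plus $16,000 per additional charge. Highest is armed robbery at $417,000; 3 additional charges → +$48,000. Combined base = $465,000.
Continuous local residence of ten or more years (−5%): $465,000 × 0.95 = $441,750.
Prior failure to appear (+$12,000 flat): $441,750 + $12,000 = $453,750.
$453,750 is at or above the $4,000 minimum.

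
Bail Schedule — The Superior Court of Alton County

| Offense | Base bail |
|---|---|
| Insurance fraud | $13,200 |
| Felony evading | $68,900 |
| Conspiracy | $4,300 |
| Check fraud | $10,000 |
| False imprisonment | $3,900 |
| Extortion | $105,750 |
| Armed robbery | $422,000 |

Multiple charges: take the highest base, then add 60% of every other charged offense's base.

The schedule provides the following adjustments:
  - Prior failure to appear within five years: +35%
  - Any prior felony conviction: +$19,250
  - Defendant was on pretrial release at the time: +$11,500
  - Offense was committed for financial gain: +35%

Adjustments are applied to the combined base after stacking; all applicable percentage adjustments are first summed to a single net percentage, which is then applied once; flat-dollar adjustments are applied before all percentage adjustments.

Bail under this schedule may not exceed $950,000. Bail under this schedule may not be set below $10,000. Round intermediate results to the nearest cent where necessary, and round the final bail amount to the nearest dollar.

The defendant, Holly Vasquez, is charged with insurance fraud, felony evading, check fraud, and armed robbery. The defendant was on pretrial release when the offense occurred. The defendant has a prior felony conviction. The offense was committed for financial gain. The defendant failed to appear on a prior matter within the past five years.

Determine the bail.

Base amounts from the schedule: insurance fraud $13,200; felony evading $68,900; check fraud $10,000; armed robbery $422,000.
Stacking rule: highest base plus 60% of each additional charge. Highest is armed robbery at $422,000. Additional: $13,200 × 60% = $7,920; $68,900 × 60% = $41,340; $10,000 × 60% = $6,000. Combined base = $422,000 + $55,260 = $477,260.
Any prior felony conviction (+$19,250 flat): $477,260 + $19,250 = $496,510.
Defendant was on pretrial release at the time (+$11,500 flat): $496,510 + $11,500 = $508,010.
Net percentage adjustment: +35% +35% = +70%. $508,010 × 1.7 = $863,617.
$863,617 is within the $950,000 maximum.
$863,617 is at or above the $10,000 minimum.

$863,617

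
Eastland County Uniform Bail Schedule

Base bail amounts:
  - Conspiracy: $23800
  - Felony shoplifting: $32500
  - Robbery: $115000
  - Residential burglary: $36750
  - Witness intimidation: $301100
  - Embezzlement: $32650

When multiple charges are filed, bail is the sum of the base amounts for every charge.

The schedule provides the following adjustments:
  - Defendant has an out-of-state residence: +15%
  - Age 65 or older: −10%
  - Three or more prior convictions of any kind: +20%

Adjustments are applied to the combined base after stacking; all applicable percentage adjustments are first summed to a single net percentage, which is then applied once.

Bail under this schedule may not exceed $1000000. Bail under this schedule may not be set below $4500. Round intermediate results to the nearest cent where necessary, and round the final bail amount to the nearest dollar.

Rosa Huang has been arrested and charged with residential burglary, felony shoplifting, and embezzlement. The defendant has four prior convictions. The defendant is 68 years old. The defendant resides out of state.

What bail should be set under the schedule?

$127375

Base amounts from the schedule: residential burglary $36750; felony shoplifting $32500; embezzlement $32650.
Stacking rule: sum of all bases. $36750 + $32500 + $32650 = $101900.
Net percentage adjustment: +15% −10% +20% = +25%. $101900 × 1.25 = $127375.
$127375 is within the $1000000 maximum.
$127375 is at or above the $4500 minimum.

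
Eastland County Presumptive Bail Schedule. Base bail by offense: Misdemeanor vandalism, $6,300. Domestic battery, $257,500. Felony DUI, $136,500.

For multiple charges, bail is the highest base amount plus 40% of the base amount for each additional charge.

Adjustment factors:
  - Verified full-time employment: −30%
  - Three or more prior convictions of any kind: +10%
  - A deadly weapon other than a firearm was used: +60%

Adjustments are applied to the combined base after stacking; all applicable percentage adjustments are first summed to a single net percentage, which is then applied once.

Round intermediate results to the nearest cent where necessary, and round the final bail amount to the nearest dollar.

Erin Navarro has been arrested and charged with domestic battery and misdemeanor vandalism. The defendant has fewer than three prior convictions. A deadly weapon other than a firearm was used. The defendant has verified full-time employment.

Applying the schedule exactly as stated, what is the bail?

Base amounts from the schedule: domestic battery $257,500; misdemeanor vandalism $6,300.
Stacking rule: highest base plus 40% of each additional charge. Highest is domestic battery at $257,500. Additional: $6,300 × 40% = $2,520. Combined base = $257,500 + $2,520 = $260,020.
Net percentage adjustment: −30% +60% = +30%. $260,020 × 1.3 = $338,026.

$338,026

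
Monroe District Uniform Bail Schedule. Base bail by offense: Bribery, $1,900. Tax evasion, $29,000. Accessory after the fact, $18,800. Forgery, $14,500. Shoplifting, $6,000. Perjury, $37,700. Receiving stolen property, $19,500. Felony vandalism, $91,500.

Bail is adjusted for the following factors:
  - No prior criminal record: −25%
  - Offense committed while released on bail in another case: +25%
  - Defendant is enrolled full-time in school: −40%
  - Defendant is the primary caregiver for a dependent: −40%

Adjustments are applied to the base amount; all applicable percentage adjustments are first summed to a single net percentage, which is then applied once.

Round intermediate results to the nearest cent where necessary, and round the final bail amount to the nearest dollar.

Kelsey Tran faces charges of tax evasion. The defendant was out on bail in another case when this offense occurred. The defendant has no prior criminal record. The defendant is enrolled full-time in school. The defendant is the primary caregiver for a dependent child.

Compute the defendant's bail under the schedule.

Base amounts from the schedule: tax evasion $29,000.
Single charge. Combined base = $29,000.
Net percentage adjustment: −25% +25% −40% −40% = −80%. $29,000 × 0.2 = $5,800.

$5,800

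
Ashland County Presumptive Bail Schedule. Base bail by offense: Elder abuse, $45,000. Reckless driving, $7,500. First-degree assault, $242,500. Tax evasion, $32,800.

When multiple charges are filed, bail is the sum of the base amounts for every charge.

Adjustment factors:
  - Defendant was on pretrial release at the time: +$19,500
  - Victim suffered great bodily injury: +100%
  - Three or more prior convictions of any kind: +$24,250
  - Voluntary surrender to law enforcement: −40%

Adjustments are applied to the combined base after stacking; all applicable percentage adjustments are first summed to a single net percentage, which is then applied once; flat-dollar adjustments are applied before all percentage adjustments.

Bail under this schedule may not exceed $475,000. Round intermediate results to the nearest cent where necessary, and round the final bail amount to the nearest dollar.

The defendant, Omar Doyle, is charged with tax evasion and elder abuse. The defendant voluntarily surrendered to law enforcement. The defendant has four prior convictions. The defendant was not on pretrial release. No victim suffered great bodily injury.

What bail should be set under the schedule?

$61,230

Base amounts from the schedule: tax evasion $32,800; elder abuse $45,000.
Stacking rule: sum of all bases. $32,800 + $45,000 = $77,800.
Three or more prior convictions of any kind (+$24,250 flat): $77,800 + $24,250 = $102,050.
Voluntary surrender to law enforcement (−40%): $102,050 × 0.6 = $61,230.
$61,230 is within the $475,000 maximum.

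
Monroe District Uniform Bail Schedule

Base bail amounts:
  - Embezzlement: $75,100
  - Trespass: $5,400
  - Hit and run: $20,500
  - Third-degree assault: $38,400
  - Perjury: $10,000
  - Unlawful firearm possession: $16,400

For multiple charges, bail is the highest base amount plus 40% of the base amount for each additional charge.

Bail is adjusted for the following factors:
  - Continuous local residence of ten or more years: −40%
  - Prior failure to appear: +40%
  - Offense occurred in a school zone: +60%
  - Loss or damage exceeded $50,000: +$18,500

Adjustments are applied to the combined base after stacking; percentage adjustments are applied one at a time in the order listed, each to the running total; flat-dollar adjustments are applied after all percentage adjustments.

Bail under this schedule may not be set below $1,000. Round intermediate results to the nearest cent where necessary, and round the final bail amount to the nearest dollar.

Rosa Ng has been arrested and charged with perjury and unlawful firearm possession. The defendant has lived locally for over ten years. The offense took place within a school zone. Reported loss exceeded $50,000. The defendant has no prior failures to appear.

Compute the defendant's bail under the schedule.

Base amounts from the schedule: perjury $10,000; unlawful firearm possession $16,400.
Stacking rule: highest base plus 40% of each additional charge. Highest is unlawful firearm possession at $16,400. Additional: $10,000 × 40% = $4,000. Combined base = $16,400 + $4,000 = $20,400.
Continuous local residence of ten or more years (−40%): $20,400 × 0.6 = $12,240.
Offense occurred in a school zone (+60%): $12,240 × 1.6 = $19,584.
Loss or damage exceeded $50,000 (+$18,500 flat): $19,584 + $18,500 = $38,084.
$38,084 is at or above the $1,000 minimum.

$38,084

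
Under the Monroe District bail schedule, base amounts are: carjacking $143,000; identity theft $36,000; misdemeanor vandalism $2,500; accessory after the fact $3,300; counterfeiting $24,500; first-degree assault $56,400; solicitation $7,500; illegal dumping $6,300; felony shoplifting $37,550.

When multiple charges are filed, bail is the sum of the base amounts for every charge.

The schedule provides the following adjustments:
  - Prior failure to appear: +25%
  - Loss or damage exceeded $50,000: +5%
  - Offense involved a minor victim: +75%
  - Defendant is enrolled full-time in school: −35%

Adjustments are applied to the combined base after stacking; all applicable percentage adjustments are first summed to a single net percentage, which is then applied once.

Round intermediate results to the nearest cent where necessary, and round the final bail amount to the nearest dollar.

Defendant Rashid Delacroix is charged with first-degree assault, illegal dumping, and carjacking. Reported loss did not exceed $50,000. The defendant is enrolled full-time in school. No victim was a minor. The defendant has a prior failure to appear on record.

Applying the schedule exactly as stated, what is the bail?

Base amounts from the schedule: first-degree assault $56,400; illegal dumping $6,300; carjacking $143,000.
Stacking rule: sum of all bases. $56,400 + $6,300 + $143,000 = $205,700.
Net percentage adjustment: +25% −35% = −10%. $205,700 × 0.9 = $185,130.

$185,130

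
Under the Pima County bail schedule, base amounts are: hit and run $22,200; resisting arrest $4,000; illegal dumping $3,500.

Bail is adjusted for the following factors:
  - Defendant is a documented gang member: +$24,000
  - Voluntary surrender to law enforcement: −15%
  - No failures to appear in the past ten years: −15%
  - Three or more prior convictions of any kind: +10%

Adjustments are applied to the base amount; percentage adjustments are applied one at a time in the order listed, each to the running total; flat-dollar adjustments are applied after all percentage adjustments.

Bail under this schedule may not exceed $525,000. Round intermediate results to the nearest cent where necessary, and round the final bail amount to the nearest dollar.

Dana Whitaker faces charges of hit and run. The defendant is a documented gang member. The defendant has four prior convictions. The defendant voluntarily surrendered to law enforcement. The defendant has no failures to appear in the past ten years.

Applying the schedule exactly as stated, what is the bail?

Base amounts from the schedule: hit and run $22,200.
Single charge. Combined base = $22,200.
Voluntary surrender to law enforcement (−15%): $22,200 × 0.85 = $18,870.
No failures to appear in the past ten years (−15%): $18,870 × 0.85 = $16,039.50.
Three or more prior convictions of any kind (+10%): $16,039.50 × 1.1 = $17,643.45.
Defendant is a documented gang member (+$24,000 flat): $17,643.45 + $24,000 = $41,643.45.
$41,643.45 is within the $525,000 maximum.
Rounded to the nearest dollar: $41,643.

$41,643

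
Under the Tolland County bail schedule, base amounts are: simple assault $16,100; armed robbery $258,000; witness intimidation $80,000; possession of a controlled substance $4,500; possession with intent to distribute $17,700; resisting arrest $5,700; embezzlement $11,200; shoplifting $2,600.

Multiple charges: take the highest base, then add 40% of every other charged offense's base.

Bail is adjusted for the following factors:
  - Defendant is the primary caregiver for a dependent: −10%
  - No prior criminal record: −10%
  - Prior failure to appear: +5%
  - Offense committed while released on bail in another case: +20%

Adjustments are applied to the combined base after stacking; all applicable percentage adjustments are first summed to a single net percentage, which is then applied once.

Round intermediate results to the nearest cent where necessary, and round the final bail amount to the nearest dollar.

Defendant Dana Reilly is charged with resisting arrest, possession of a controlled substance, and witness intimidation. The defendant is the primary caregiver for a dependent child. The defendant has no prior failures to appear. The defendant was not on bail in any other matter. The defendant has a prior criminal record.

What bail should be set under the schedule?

$75,672

Base amounts from the schedule: resisting arrest $5,700; possession of a controlled substance $4,500; witness intimidation $80,000.
Stacking rule: highest base plus 40% of each additional charge. Highest is witness intimidation at $80,000. Additional: $5,700 × 40% = $2,280; $4,500 × 40% = $1,800. Combined base = $80,000 + $4,080 = $84,080.
Defendant is the primary caregiver for a dependent (−10%): $84,080 × 0.9 = $75,672.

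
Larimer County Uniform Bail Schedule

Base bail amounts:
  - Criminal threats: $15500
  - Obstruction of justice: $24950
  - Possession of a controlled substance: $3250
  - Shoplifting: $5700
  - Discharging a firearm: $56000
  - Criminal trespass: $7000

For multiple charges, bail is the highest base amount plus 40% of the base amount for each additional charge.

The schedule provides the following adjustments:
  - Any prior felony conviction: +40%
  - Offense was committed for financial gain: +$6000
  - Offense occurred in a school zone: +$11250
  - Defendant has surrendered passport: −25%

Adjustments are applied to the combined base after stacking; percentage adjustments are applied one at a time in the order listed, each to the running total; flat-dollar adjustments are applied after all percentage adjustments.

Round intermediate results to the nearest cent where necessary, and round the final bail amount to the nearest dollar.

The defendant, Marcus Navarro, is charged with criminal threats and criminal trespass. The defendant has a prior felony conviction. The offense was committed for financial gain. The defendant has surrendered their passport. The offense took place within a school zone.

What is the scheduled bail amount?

$36465

Base amounts from the schedule: criminal threats $15500; criminal trespass $7000.
Stacking rule: highest base plus 40% of each additional charge. Highest is criminal threats at $15500. Additional: $7000 × 40% = $2800. Combined base = $15500 + $2800 = $18300.
Any prior felony conviction (+40%): $18300 × 1.4 = $25620.
Defendant has surrendered passport (−25%): $25620 × 0.75 = $19215.
Offense was committed for financial gain (+$6000 flat): $19215 + $6000 = $25215.
Offense occurred in a school zone (+$11250 flat): $25215 + $11250 = $36465.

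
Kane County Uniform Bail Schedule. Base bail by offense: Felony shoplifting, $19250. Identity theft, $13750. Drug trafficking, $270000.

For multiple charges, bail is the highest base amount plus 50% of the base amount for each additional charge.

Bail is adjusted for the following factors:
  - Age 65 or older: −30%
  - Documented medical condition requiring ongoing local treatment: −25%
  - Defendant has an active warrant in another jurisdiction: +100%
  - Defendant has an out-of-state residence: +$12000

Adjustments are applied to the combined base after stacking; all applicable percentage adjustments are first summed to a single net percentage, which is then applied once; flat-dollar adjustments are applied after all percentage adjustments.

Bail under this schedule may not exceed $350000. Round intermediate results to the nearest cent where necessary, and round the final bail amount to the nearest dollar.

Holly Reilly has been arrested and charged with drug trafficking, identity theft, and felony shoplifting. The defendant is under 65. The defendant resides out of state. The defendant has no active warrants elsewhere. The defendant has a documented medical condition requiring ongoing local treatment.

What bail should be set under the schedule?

Base amounts from the schedule: drug trafficking $270000; identity theft $13750; felony shoplifting $19250.
Stacking rule: highest base plus 50% of each additional charge. Highest is drug trafficking at $270000. Additional: $13750 × 50% = $6875; $19250 × 50% = $9625. Combined base = $270000 + $16500 = $286500.
Documented medical condition requiring ongoing local treatment (−25%): $286500 × 0.75 = $214875.
Defendant has an out-of-state residence (+$12000 flat): $214875 + $12000 = $226875.
$226875 is within the $350000 maximum.

$226875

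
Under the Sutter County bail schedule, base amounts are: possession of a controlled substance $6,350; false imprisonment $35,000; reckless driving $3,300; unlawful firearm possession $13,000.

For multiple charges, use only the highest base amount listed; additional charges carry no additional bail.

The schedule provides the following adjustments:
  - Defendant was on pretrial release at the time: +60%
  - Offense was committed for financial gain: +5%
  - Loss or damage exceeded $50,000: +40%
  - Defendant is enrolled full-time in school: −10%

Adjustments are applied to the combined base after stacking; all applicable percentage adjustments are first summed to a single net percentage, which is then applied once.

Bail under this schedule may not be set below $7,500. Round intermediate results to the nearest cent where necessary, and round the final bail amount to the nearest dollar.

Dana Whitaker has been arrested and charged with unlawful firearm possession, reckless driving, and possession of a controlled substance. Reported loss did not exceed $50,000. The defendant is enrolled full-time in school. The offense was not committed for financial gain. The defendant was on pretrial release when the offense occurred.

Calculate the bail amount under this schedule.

Base amounts from the schedule: unlawful firearm possession $13,000; reckless driving $3,300; possession of a controlled substance $6,350.
Stacking rule: use the highest base only. Highest is unlawful firearm possession at $13,000. Combined base = $13,000.
Net percentage adjustment: +60% −10% = +50%. $13,000 × 1.5 = $19,500.
$19,500 is at or above the $7,500 minimum.

$19,500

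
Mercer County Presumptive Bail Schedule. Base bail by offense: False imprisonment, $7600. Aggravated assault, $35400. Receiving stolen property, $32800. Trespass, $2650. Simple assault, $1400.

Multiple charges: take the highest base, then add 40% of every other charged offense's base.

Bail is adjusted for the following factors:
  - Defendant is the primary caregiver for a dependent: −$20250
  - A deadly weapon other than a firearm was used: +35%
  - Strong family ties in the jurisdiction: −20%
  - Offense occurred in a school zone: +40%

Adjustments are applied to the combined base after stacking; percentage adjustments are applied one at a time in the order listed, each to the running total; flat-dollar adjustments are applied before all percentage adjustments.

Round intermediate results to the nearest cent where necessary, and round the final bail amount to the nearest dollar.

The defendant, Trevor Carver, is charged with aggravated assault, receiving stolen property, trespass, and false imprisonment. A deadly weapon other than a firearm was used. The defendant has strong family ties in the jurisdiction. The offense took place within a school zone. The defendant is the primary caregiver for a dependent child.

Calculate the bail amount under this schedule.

$48943

Base amounts from the schedule: aggravated assault $35400; receiving stolen property $32800; trespass $2650; false imprisonment $7600.
Stacking rule: highest base plus 40% of each additional charge. Highest is aggravated assault at $35400. Additional: $32800 × 40% = $13120; $2650 × 40% = $1060; $7600 × 40% = $3040. Combined base = $35400 + $17220 = $52620.
Defendant is the primary caregiver for a dependent (−$20250 flat): $52620 − $20250 = $32370.
A deadly weapon other than a firearm was used (+35%): $32370 × 1.35 = $43699.50.
Strong family ties in the jurisdiction (−20%): $43699.50 × 0.8 = $34959.60.
Offense occurred in a school zone (+40%): $34959.60 × 1.4 = $48943.44.
Rounded to the nearest dollar: $48943.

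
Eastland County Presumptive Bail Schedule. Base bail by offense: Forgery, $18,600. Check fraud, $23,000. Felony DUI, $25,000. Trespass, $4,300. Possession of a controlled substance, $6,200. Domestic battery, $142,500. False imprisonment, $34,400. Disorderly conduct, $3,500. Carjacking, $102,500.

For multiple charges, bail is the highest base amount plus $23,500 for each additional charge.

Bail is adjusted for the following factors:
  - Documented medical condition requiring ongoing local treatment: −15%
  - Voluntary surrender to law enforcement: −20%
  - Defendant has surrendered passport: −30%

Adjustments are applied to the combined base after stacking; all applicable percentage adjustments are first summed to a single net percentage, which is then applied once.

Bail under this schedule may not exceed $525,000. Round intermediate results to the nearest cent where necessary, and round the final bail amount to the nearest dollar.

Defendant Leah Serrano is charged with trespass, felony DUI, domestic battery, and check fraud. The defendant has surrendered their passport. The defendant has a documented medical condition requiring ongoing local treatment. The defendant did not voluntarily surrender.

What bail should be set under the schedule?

$117,150

Base amounts from the schedule: trespass $4,300; felony DUI $25,000; domestic battery $142,500; check fraud $23,000.
Stacking rule: highest base plus $23,500 per additional charge. Highest is domestic battery at $142,500; 3 additional charges → +$70,500. Combined base = $213,000.
Net percentage adjustment: −15% −30% = −45%. $213,000 × 0.55 = $117,150.
$117,150 is within the $525,000 maximum.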